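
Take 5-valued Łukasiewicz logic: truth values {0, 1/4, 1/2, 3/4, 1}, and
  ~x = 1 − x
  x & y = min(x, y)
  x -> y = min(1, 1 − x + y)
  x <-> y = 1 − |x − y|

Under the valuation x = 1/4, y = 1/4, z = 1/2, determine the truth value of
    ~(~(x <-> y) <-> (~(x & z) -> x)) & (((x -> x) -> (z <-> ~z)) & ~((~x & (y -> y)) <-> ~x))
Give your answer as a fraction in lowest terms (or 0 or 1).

0

x <-> y = 1/4 <-> 1/4 = 1
~(x <-> y) = ~1 = 0
x & z = 1/4 & 1/2 = 1/4
~(x & z) = ~1/4 = 3/4
~(x & z) -> x = 3/4 -> 1/4 = 1/2
~(x <-> y) <-> (~(x & z) -> x) = 0 <-> 1/2 = 1/2
~(~(x <-> y) <-> (~(x & z) -> x)) = ~1/2 = 1/2
x -> x = 1/4 -> 1/4 = 1
~z = ~1/2 = 1/2
z <-> ~z = 1/2 <-> 1/2 = 1
(x -> x) -> (z <-> ~z) = 1 -> 1 = 1
~x = ~1/4 = 3/4
y -> y = 1/4 -> 1/4 = 1
~x & (y -> y) = 3/4 & 1 = 3/4
~x = ~1/4 = 3/4
(~x & (y -> y)) <-> ~x = 3/4 <-> 3/4 = 1
~((~x & (y -> y)) <-> ~x) = ~1 = 0
((x -> x) -> (z <-> ~z)) & ~((~x & (y -> y)) <-> ~x) = 1 & 0 = 0
~(~(x <-> y) <-> (~(x & z) -> x)) & (((x -> x) -> (z <-> ~z)) & ~((~x & (y -> y)) <-> ~x)) = 1/2 & 0 = 0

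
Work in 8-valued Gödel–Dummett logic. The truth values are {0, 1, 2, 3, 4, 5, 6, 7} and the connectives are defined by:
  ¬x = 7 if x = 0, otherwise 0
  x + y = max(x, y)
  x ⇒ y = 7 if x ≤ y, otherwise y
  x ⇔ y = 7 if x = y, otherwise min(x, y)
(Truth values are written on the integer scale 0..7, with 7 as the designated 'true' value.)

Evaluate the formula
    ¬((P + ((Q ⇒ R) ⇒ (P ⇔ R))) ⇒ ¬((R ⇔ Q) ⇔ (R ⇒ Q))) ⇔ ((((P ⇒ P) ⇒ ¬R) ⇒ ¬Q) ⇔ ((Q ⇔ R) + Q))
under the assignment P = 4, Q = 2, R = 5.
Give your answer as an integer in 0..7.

2

Q ⇒ R = 2 ⇒ 5 = 7
P ⇔ R = 4 ⇔ 5 = 4
(Q ⇒ R) ⇒ (P ⇔ R) = 7 ⇒ 4 = 4
P + ((Q ⇒ R) ⇒ (P ⇔ R)) = 4 + 4 = 4
R ⇔ Q = 5 ⇔ 2 = 2
R ⇒ Q = 5 ⇒ 2 = 2
(R ⇔ Q) ⇔ (R ⇒ Q) = 2 ⇔ 2 = 7
¬((R ⇔ Q) ⇔ (R ⇒ Q)) = ¬7 = 0
(P + ((Q ⇒ R) ⇒ (P ⇔ R))) ⇒ ¬((R ⇔ Q) ⇔ (R ⇒ Q)) = 4 ⇒ 0 = 0
¬((P + ((Q ⇒ R) ⇒ (P ⇔ R))) ⇒ ¬((R ⇔ Q) ⇔ (R ⇒ Q))) = ¬0 = 7
P ⇒ P = 4 ⇒ 4 = 7
¬R = ¬5 = 0
(P ⇒ P) ⇒ ¬R = 7 ⇒ 0 = 0
¬Q = ¬2 = 0
((P ⇒ P) ⇒ ¬R) ⇒ ¬Q = 0 ⇒ 0 = 7
Q ⇔ R = 2 ⇔ 5 = 2
(Q ⇔ R) + Q = 2 + 2 = 2
(((P ⇒ P) ⇒ ¬R) ⇒ ¬Q) ⇔ ((Q ⇔ R) + Q) = 7 ⇔ 2 = 2
¬((P + ((Q ⇒ R) ⇒ (P ⇔ R))) ⇒ ¬((R ⇔ Q) ⇔ (R ⇒ Q))) ⇔ ((((P ⇒ P) ⇒ ¬R) ⇒ ¬Q) ⇔ ((Q ⇔ R) + Q)) = 7 ⇔ 2 = 2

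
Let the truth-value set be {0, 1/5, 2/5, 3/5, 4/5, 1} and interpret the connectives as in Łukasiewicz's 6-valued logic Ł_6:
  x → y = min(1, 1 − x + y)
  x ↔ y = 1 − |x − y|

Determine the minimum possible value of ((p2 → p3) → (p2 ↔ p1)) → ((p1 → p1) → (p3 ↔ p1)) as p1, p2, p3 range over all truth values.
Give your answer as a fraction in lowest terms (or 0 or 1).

0

Take p1 = 0, p2 = 0, p3 = 1:
p2 → p3 = 0 → 1 = 1
p2 ↔ p1 = 0 ↔ 0 = 1
(p2 → p3) → (p2 ↔ p1) = 1 → 1 = 1
p1 → p1 = 0 → 0 = 1
p3 ↔ p1 = 1 ↔ 0 = 0
(p1 → p1) → (p3 ↔ p1) = 1 → 0 = 0
((p2 → p3) → (p2 ↔ p1)) → ((p1 → p1) → (p3 ↔ p1)) = 1 → 0 = 0
No assignment yields a value below 0, so this is the minimum.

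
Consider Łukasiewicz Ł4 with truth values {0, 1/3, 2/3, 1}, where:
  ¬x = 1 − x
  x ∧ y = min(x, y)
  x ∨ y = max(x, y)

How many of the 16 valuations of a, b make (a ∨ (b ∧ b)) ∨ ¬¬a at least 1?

7

a = 0, b = 0 ↦ 0  <
a = 0, b = 1/3 ↦ 1/3  <
a = 0, b = 2/3 ↦ 2/3  <
a = 0, b = 1 ↦ 1  ≥
a = 1/3, b = 0 ↦ 1/3  <
a = 1/3, b = 1/3 ↦ 1/3  <
a = 1/3, b = 2/3 ↦ 2/3  <
a = 1/3, b = 1 ↦ 1  ≥
a = 2/3, b = 0 ↦ 2/3  <
a = 2/3, b = 1/3 ↦ 2/3  <
a = 2/3, b = 2/3 ↦ 2/3  <
a = 2/3, b = 1 ↦ 1  ≥
a = 1, b = 0 ↦ 1  ≥
a = 1, b = 1/3 ↦ 1  ≥
a = 1, b = 2/3 ↦ 1  ≥
a = 1, b = 1 ↦ 1  ≥
So 7 of the 16 assignments meet the threshold.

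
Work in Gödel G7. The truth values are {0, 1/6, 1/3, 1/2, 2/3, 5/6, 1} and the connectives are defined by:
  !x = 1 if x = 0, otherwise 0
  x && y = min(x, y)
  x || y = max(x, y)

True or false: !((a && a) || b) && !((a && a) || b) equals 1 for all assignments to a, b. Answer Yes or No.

Counterexample: take a = 0, b = 1/6.
a && a = 0 && 0 = 0
(a && a) || b = 0 || 1/6 = 1/6
!((a && a) || b) = !1/6 = 0
!((a && a) || b) && !((a && a) || b) = 0 && 0 = 0
This gives 0 ≠ 1.

No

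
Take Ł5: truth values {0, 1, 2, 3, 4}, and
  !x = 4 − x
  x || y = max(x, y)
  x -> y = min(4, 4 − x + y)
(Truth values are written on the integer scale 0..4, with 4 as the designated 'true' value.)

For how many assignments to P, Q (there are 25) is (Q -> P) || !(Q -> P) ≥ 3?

22

value 4: 16 assignments (counts)
value 3: 6 assignments (counts)
value 2: 3 assignments
So 22 of the 25 assignments meet the threshold.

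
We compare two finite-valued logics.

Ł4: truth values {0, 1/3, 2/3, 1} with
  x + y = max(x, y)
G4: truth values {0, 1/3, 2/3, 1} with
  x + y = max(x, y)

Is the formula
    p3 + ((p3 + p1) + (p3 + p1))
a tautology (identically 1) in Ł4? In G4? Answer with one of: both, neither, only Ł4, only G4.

In Ł4: at p1 = 0, p3 = 0 the value is 0 — not a tautology.
In G4: at p1 = 0, p3 = 0 the value is 0 — not a tautology.

neither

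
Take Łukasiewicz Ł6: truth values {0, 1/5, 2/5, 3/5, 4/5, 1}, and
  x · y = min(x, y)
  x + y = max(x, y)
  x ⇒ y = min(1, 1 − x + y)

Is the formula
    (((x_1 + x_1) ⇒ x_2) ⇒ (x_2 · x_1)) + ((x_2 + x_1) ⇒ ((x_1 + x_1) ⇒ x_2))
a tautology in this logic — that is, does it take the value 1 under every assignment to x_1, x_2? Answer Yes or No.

Counterexample: take x_1 = 3/5, x_2 = 0.
x_1 + x_1 = 3/5 + 3/5 = 3/5
(x_1 + x_1) ⇒ x_2 = 3/5 ⇒ 0 = 2/5
x_2 · x_1 = 0 · 3/5 = 0
((x_1 + x_1) ⇒ x_2) ⇒ (x_2 · x_1) = 2/5 ⇒ 0 = 3/5
x_2 + x_1 = 0 + 3/5 = 3/5
x_1 + x_1 = 3/5 + 3/5 = 3/5
(x_1 + x_1) ⇒ x_2 = 3/5 ⇒ 0 = 2/5
(x_2 + x_1) ⇒ ((x_1 + x_1) ⇒ x_2) = 3/5 ⇒ 2/5 = 4/5
(((x_1 + x_1) ⇒ x_2) ⇒ (x_2 · x_1)) + ((x_2 + x_1) ⇒ ((x_1 + x_1) ⇒ x_2)) = 3/5 + 4/5 = 4/5
This gives 4/5 ≠ 1.

No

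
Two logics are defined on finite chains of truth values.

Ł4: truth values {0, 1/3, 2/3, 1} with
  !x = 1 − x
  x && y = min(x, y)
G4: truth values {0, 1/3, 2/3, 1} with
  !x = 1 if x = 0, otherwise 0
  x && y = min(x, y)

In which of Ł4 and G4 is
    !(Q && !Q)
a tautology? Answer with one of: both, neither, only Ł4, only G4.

only G4

In Ł4: at Q = 1/3 the value is 2/3 — not a tautology.
In G4: every assignment gives 1 — tautology.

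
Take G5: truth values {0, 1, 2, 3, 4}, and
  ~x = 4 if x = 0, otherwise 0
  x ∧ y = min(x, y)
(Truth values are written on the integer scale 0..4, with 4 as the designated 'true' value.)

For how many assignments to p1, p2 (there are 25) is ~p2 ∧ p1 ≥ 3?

value 4: 1 assignment (counts)
value 3: 1 assignment (counts)
value 2: 1 assignment
value 1: 1 assignment
value 0: 21 assignments
So 2 of the 25 assignments meet the threshold.

2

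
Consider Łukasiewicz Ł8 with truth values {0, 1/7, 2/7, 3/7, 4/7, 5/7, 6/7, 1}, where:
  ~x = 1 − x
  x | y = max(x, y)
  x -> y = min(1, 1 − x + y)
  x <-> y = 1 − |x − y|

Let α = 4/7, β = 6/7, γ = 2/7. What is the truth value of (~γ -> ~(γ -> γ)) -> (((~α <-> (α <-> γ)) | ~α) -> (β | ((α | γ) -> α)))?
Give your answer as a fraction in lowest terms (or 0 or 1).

1

~γ = ~2/7 = 5/7
γ -> γ = 2/7 -> 2/7 = 1
~(γ -> γ) = ~1 = 0
~γ -> ~(γ -> γ) = 5/7 -> 0 = 2/7
~α = ~4/7 = 3/7
α <-> γ = 4/7 <-> 2/7 = 5/7
~α <-> (α <-> γ) = 3/7 <-> 5/7 = 5/7
~α = ~4/7 = 3/7
(~α <-> (α <-> γ)) | ~α = 5/7 | 3/7 = 5/7
α | γ = 4/7 | 2/7 = 4/7
(α | γ) -> α = 4/7 -> 4/7 = 1
β | ((α | γ) -> α) = 6/7 | 1 = 1
((~α <-> (α <-> γ)) | ~α) -> (β | ((α | γ) -> α)) = 5/7 -> 1 = 1
(~γ -> ~(γ -> γ)) -> (((~α <-> (α <-> γ)) | ~α) -> (β | ((α | γ) -> α))) = 2/7 -> 1 = 1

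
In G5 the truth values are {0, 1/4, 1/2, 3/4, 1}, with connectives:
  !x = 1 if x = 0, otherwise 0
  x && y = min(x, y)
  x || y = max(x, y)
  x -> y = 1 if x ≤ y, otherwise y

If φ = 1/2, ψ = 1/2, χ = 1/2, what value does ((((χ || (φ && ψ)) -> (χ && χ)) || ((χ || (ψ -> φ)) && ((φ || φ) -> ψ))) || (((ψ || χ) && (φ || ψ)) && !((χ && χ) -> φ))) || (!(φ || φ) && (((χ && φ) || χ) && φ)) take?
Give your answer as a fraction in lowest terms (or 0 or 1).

φ && ψ = 1/2 && 1/2 = 1/2
χ || (φ && ψ) = 1/2 || 1/2 = 1/2
χ && χ = 1/2 && 1/2 = 1/2
(χ || (φ && ψ)) -> (χ && χ) = 1/2 -> 1/2 = 1
ψ -> φ = 1/2 -> 1/2 = 1
χ || (ψ -> φ) = 1/2 || 1 = 1
φ || φ = 1/2 || 1/2 = 1/2
(φ || φ) -> ψ = 1/2 -> 1/2 = 1
(χ || (ψ -> φ)) && ((φ || φ) -> ψ) = 1 && 1 = 1
((χ || (φ && ψ)) -> (χ && χ)) || ((χ || (ψ -> φ)) && ((φ || φ) -> ψ)) = 1 || 1 = 1
ψ || χ = 1/2 || 1/2 = 1/2
φ || ψ = 1/2 || 1/2 = 1/2
(ψ || χ) && (φ || ψ) = 1/2 && 1/2 = 1/2
χ && χ = 1/2 && 1/2 = 1/2
(χ && χ) -> φ = 1/2 -> 1/2 = 1
!((χ && χ) -> φ) = !1 = 0
((ψ || χ) && (φ || ψ)) && !((χ && χ) -> φ) = 1/2 && 0 = 0
(((χ || (φ && ψ)) -> (χ && χ)) || ((χ || (ψ -> φ)) && ((φ || φ) -> ψ))) || (((ψ || χ) && (φ || ψ)) && !((χ && χ) -> φ)) = 1 || 0 = 1
φ || φ = 1/2 || 1/2 = 1/2
!(φ || φ) = !1/2 = 0
χ && φ = 1/2 && 1/2 = 1/2
(χ && φ) || χ = 1/2 || 1/2 = 1/2
((χ && φ) || χ) && φ = 1/2 && 1/2 = 1/2
!(φ || φ) && (((χ && φ) || χ) && φ) = 0 && 1/2 = 0
((((χ || (φ && ψ)) -> (χ && χ)) || ((χ || (ψ -> φ)) && ((φ || φ) -> ψ))) || (((ψ || χ) && (φ || ψ)) && !((χ && χ) -> φ))) || (!(φ || φ) && (((χ && φ) || χ) && φ)) = 1 || 0 = 1

1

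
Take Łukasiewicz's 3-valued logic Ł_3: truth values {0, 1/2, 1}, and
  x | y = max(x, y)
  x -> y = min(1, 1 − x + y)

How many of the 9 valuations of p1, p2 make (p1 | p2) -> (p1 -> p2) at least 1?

7

p1 = 0, p2 = 0 ↦ 1  ≥
p1 = 0, p2 = 1/2 ↦ 1  ≥
p1 = 0, p2 = 1 ↦ 1  ≥
p1 = 1/2, p2 = 0 ↦ 1  ≥
p1 = 1/2, p2 = 1/2 ↦ 1  ≥
p1 = 1/2, p2 = 1 ↦ 1  ≥
p1 = 1, p2 = 0 ↦ 0  <
p1 = 1, p2 = 1/2 ↦ 1/2  <
p1 = 1, p2 = 1 ↦ 1  ≥
So 7 of the 9 assignments meet the threshold.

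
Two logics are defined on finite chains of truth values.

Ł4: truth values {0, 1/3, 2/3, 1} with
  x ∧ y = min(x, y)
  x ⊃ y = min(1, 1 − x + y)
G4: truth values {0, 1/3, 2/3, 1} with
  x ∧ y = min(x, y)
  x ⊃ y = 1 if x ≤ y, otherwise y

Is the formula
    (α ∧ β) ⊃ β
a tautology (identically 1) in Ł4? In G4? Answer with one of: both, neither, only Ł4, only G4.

both

In Ł4: every assignment gives 1 — tautology.
In G4: every assignment gives 1 — tautology.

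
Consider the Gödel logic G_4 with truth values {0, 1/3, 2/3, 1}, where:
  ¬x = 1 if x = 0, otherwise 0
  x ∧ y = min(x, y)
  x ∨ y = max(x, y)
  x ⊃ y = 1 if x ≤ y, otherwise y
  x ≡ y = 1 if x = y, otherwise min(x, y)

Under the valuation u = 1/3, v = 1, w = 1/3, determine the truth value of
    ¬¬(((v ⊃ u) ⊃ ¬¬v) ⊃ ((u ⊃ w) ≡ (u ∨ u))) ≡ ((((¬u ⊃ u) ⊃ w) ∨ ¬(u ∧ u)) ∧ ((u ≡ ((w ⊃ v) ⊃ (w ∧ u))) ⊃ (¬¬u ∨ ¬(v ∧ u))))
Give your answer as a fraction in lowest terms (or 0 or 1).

1/3

v ⊃ u = 1 ⊃ 1/3 = 1/3
¬v = ¬1 = 0
¬¬v = ¬0 = 1
(v ⊃ u) ⊃ ¬¬v = 1/3 ⊃ 1 = 1
u ⊃ w = 1/3 ⊃ 1/3 = 1
u ∨ u = 1/3 ∨ 1/3 = 1/3
(u ⊃ w) ≡ (u ∨ u) = 1 ≡ 1/3 = 1/3
((v ⊃ u) ⊃ ¬¬v) ⊃ ((u ⊃ w) ≡ (u ∨ u)) = 1 ⊃ 1/3 = 1/3
¬(((v ⊃ u) ⊃ ¬¬v) ⊃ ((u ⊃ w) ≡ (u ∨ u))) = ¬1/3 = 0
¬¬(((v ⊃ u) ⊃ ¬¬v) ⊃ ((u ⊃ w) ≡ (u ∨ u))) = ¬0 = 1
¬u = ¬1/3 = 0
¬u ⊃ u = 0 ⊃ 1/3 = 1
(¬u ⊃ u) ⊃ w = 1 ⊃ 1/3 = 1/3
u ∧ u = 1/3 ∧ 1/3 = 1/3
¬(u ∧ u) = ¬1/3 = 0
((¬u ⊃ u) ⊃ w) ∨ ¬(u ∧ u) = 1/3 ∨ 0 = 1/3
w ⊃ v = 1/3 ⊃ 1 = 1
w ∧ u = 1/3 ∧ 1/3 = 1/3
(w ⊃ v) ⊃ (w ∧ u) = 1 ⊃ 1/3 = 1/3
u ≡ ((w ⊃ v) ⊃ (w ∧ u)) = 1/3 ≡ 1/3 = 1
¬u = ¬1/3 = 0
¬¬u = ¬0 = 1
v ∧ u = 1 ∧ 1/3 = 1/3
¬(v ∧ u) = ¬1/3 = 0
¬¬u ∨ ¬(v ∧ u) = 1 ∨ 0 = 1
(u ≡ ((w ⊃ v) ⊃ (w ∧ u))) ⊃ (¬¬u ∨ ¬(v ∧ u)) = 1 ⊃ 1 = 1
(((¬u ⊃ u) ⊃ w) ∨ ¬(u ∧ u)) ∧ ((u ≡ ((w ⊃ v) ⊃ (w ∧ u))) ⊃ (¬¬u ∨ ¬(v ∧ u))) = 1/3 ∧ 1 = 1/3
¬¬(((v ⊃ u) ⊃ ¬¬v) ⊃ ((u ⊃ w) ≡ (u ∨ u))) ≡ ((((¬u ⊃ u) ⊃ w) ∨ ¬(u ∧ u)) ∧ ((u ≡ ((w ⊃ v) ⊃ (w ∧ u))) ⊃ (¬¬u ∨ ¬(v ∧ u)))) = 1 ≡ 1/3 = 1/3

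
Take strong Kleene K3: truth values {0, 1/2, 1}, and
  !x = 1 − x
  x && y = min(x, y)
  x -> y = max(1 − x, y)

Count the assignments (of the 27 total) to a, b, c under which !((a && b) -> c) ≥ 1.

1

value 1: 1 assignment (counts)
value 1/2: 7 assignments
value 0: 19 assignments
So 1 of the 27 assignments meets the threshold.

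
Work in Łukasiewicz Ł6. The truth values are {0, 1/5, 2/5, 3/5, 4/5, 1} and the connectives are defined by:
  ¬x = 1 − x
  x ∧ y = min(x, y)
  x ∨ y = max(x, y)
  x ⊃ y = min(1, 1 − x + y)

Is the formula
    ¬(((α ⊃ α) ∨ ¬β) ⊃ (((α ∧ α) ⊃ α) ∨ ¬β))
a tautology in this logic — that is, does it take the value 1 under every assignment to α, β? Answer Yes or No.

No

Counterexample: take α = 0, β = 0.
α ⊃ α = 0 ⊃ 0 = 1
¬β = ¬0 = 1
(α ⊃ α) ∨ ¬β = 1 ∨ 1 = 1
α ∧ α = 0 ∧ 0 = 0
(α ∧ α) ⊃ α = 0 ⊃ 0 = 1
¬β = ¬0 = 1
((α ∧ α) ⊃ α) ∨ ¬β = 1 ∨ 1 = 1
((α ⊃ α) ∨ ¬β) ⊃ (((α ∧ α) ⊃ α) ∨ ¬β) = 1 ⊃ 1 = 1
¬(((α ⊃ α) ∨ ¬β) ⊃ (((α ∧ α) ⊃ α) ∨ ¬β)) = ¬1 = 0
This gives 0 ≠ 1.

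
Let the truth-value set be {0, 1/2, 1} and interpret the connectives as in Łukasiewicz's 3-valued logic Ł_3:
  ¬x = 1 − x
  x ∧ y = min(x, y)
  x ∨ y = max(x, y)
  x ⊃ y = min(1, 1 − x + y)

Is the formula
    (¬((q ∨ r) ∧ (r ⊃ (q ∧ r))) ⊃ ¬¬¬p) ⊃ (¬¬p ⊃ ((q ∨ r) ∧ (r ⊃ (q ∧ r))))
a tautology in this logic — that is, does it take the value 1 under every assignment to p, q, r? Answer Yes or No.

Yes

At p = 1/2, q = 1/2, r = 1/2, for instance:
q ∨ r = 1/2 ∨ 1/2 = 1/2
q ∧ r = 1/2 ∧ 1/2 = 1/2
r ⊃ (q ∧ r) = 1/2 ⊃ 1/2 = 1
(q ∨ r) ∧ (r ⊃ (q ∧ r)) = 1/2 ∧ 1 = 1/2
¬((q ∨ r) ∧ (r ⊃ (q ∧ r))) = ¬1/2 = 1/2
¬p = ¬1/2 = 1/2
¬¬p = ¬1/2 = 1/2
¬¬¬p = ¬1/2 = 1/2
¬((q ∨ r) ∧ (r ⊃ (q ∧ r))) ⊃ ¬¬¬p = 1/2 ⊃ 1/2 = 1
¬¬p ⊃ ((q ∨ r) ∧ (r ⊃ (q ∧ r))) = 1/2 ⊃ 1/2 = 1
(¬((q ∨ r) ∧ (r ⊃ (q ∧ r))) ⊃ ¬¬¬p) ⊃ (¬¬p ⊃ ((q ∨ r) ∧ (r ⊃ (q ∧ r)))) = 1 ⊃ 1 = 1
and checking the remaining 26 assignments likewise gives ≥ 1 in every case.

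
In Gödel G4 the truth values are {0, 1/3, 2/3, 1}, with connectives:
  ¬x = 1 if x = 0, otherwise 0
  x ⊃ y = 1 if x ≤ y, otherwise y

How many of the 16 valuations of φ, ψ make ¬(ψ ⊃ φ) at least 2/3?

3

φ = 0, ψ = 0 ↦ 0  <
φ = 0, ψ = 1/3 ↦ 1  ≥
φ = 0, ψ = 2/3 ↦ 1  ≥
φ = 0, ψ = 1 ↦ 1  ≥
φ = 1/3, ψ = 0 ↦ 0  <
φ = 1/3, ψ = 1/3 ↦ 0  <
φ = 1/3, ψ = 2/3 ↦ 0  <
φ = 1/3, ψ = 1 ↦ 0  <
φ = 2/3, ψ = 0 ↦ 0  <
φ = 2/3, ψ = 1/3 ↦ 0  <
φ = 2/3, ψ = 2/3 ↦ 0  <
φ = 2/3, ψ = 1 ↦ 0  <
φ = 1, ψ = 0 ↦ 0  <
φ = 1, ψ = 1/3 ↦ 0  <
φ = 1, ψ = 2/3 ↦ 0  <
φ = 1, ψ = 1 ↦ 0  <
So 3 of the 16 assignments meet the threshold.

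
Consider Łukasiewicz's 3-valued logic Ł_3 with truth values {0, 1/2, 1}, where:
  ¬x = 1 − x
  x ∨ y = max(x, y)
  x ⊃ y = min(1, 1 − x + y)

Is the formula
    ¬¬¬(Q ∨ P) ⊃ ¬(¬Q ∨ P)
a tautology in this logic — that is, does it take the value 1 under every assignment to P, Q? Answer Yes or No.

No

Counterexample: take P = 0, Q = 0.
Q ∨ P = 0 ∨ 0 = 0
¬(Q ∨ P) = ¬0 = 1
¬¬(Q ∨ P) = ¬1 = 0
¬¬¬(Q ∨ P) = ¬0 = 1
¬Q = ¬0 = 1
¬Q ∨ P = 1 ∨ 0 = 1
¬(¬Q ∨ P) = ¬1 = 0
¬¬¬(Q ∨ P) ⊃ ¬(¬Q ∨ P) = 1 ⊃ 0 = 0
This gives 0 ≠ 1.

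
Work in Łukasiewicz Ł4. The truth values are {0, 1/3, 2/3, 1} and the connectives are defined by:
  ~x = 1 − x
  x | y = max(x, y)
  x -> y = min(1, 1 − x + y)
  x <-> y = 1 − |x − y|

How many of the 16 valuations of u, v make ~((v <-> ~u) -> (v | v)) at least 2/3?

3

u = 0, v = 0 ↦ 0  <
u = 0, v = 1/3 ↦ 0  <
u = 0, v = 2/3 ↦ 0  <
u = 0, v = 1 ↦ 0  <
u = 1/3, v = 0 ↦ 1/3  <
u = 1/3, v = 1/3 ↦ 1/3  <
u = 1/3, v = 2/3 ↦ 1/3  <
u = 1/3, v = 1 ↦ 0  <
u = 2/3, v = 0 ↦ 2/3  ≥
u = 2/3, v = 1/3 ↦ 2/3  ≥
u = 2/3, v = 2/3 ↦ 0  <
u = 2/3, v = 1 ↦ 0  <
u = 1, v = 0 ↦ 1  ≥
u = 1, v = 1/3 ↦ 1/3  <
u = 1, v = 2/3 ↦ 0  <
u = 1, v = 1 ↦ 0  <
So 3 of the 16 assignments meet the threshold.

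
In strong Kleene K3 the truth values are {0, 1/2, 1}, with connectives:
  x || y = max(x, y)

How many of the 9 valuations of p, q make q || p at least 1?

5

p = 0, q = 0 ↦ 0  <
p = 0, q = 1/2 ↦ 1/2  <
p = 0, q = 1 ↦ 1  ≥
p = 1/2, q = 0 ↦ 1/2  <
p = 1/2, q = 1/2 ↦ 1/2  <
p = 1/2, q = 1 ↦ 1  ≥
p = 1, q = 0 ↦ 1  ≥
p = 1, q = 1/2 ↦ 1  ≥
p = 1, q = 1 ↦ 1  ≥
So 5 of the 9 assignments meet the threshold.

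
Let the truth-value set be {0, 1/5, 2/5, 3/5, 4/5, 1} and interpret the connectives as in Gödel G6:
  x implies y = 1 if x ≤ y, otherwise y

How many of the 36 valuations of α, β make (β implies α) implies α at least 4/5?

value 1: 21 assignments (counts)
value 4/5: 5 assignments (counts)
value 3/5: 4 assignments
value 2/5: 3 assignments
value 1/5: 2 assignments
value 0: 1 assignment
So 26 of the 36 assignments meet the threshold.

26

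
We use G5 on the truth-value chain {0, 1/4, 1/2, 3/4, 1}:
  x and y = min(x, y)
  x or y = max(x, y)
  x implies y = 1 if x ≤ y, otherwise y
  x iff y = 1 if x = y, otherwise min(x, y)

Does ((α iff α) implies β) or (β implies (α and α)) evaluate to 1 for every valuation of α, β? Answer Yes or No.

No

Counterexample: take α = 0, β = 1/4.
α iff α = 0 iff 0 = 1
(α iff α) implies β = 1 implies 1/4 = 1/4
α and α = 0 and 0 = 0
β implies (α and α) = 1/4 implies 0 = 0
((α iff α) implies β) or (β implies (α and α)) = 1/4 or 0 = 1/4
This gives 1/4 ≠ 1.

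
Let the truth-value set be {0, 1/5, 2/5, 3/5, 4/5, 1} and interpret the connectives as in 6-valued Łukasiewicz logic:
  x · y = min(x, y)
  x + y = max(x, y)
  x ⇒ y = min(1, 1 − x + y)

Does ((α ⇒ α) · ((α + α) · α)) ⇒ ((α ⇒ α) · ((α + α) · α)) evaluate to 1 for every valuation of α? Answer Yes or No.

Yes

α = 0 ↦ 1
α = 1/5 ↦ 1
α = 2/5 ↦ 1
α = 3/5 ↦ 1
α = 4/5 ↦ 1
α = 1 ↦ 1
Every assignment gives a value ≥ 1.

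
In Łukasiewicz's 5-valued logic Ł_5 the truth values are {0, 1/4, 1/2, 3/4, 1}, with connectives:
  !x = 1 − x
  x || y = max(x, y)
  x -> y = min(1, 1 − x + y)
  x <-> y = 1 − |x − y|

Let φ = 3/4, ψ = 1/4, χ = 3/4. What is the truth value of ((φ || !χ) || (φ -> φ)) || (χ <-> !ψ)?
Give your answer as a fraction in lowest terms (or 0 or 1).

!χ = !3/4 = 1/4
φ || !χ = 3/4 || 1/4 = 3/4
φ -> φ = 3/4 -> 3/4 = 1
(φ || !χ) || (φ -> φ) = 3/4 || 1 = 1
!ψ = !1/4 = 3/4
χ <-> !ψ = 3/4 <-> 3/4 = 1
((φ || !χ) || (φ -> φ)) || (χ <-> !ψ) = 1 || 1 = 1

1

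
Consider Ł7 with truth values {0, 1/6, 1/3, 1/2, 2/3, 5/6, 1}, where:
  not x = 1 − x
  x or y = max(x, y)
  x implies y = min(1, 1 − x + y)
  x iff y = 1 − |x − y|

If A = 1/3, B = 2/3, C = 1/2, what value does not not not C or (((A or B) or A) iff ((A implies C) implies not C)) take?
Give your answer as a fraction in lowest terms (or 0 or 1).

5/6

not C = not 1/2 = 1/2
not not C = not 1/2 = 1/2
not not not C = not 1/2 = 1/2
A or B = 1/3 or 2/3 = 2/3
(A or B) or A = 2/3 or 1/3 = 2/3
A implies C = 1/3 implies 1/2 = 1
not C = not 1/2 = 1/2
(A implies C) implies not C = 1 implies 1/2 = 1/2
((A or B) or A) iff ((A implies C) implies not C) = 2/3 iff 1/2 = 5/6
not not not C or (((A or B) or A) iff ((A implies C) implies not C)) = 1/2 or 5/6 = 5/6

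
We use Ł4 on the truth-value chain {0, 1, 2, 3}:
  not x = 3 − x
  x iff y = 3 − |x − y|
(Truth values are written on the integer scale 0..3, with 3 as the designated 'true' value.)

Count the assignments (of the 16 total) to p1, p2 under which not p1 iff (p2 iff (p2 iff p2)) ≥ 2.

10

p1 = 0, p2 = 0 ↦ 0  <
p1 = 0, p2 = 1 ↦ 1  <
p1 = 0, p2 = 2 ↦ 2  ≥
p1 = 0, p2 = 3 ↦ 3  ≥
p1 = 1, p2 = 0 ↦ 1  <
p1 = 1, p2 = 1 ↦ 2  ≥
p1 = 1, p2 = 2 ↦ 3  ≥
p1 = 1, p2 = 3 ↦ 2  ≥
p1 = 2, p2 = 0 ↦ 2  ≥
p1 = 2, p2 = 1 ↦ 3  ≥
p1 = 2, p2 = 2 ↦ 2  ≥
p1 = 2, p2 = 3 ↦ 1  <
p1 = 3, p2 = 0 ↦ 3  ≥
p1 = 3, p2 = 1 ↦ 2  ≥
p1 = 3, p2 = 2 ↦ 1  <
p1 = 3, p2 = 3 ↦ 0  <
So 10 of the 16 assignments meet the threshold.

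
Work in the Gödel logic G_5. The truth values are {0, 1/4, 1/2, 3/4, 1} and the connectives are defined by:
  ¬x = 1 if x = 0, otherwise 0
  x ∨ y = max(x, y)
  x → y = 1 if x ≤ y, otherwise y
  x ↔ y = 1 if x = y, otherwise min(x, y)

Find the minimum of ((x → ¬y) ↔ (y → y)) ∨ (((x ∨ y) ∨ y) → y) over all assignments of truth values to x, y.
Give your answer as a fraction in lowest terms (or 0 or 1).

Take x = 1/2, y = 1/4:
¬y = ¬1/4 = 0
x → ¬y = 1/2 → 0 = 0
y → y = 1/4 → 1/4 = 1
(x → ¬y) ↔ (y → y) = 0 ↔ 1 = 0
x ∨ y = 1/2 ∨ 1/4 = 1/2
(x ∨ y) ∨ y = 1/2 ∨ 1/4 = 1/2
((x ∨ y) ∨ y) → y = 1/2 → 1/4 = 1/4
((x → ¬y) ↔ (y → y)) ∨ (((x ∨ y) ∨ y) → y) = 0 ∨ 1/4 = 1/4
No assignment yields a value below 1/4, so this is the minimum.

1/4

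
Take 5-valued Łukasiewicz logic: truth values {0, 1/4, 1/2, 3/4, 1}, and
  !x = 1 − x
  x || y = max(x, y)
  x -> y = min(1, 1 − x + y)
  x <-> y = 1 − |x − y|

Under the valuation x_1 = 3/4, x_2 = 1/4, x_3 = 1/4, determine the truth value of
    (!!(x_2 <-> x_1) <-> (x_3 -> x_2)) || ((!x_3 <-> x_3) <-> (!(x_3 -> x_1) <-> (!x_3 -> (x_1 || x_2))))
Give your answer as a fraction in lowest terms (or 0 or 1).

1/2

x_2 <-> x_1 = 1/4 <-> 3/4 = 1/2
!(x_2 <-> x_1) = !1/2 = 1/2
!!(x_2 <-> x_1) = !1/2 = 1/2
x_3 -> x_2 = 1/4 -> 1/4 = 1
!!(x_2 <-> x_1) <-> (x_3 -> x_2) = 1/2 <-> 1 = 1/2
!x_3 = !1/4 = 3/4
!x_3 <-> x_3 = 3/4 <-> 1/4 = 1/2
x_3 -> x_1 = 1/4 -> 3/4 = 1
!(x_3 -> x_1) = !1 = 0
!x_3 = !1/4 = 3/4
x_1 || x_2 = 3/4 || 1/4 = 3/4
!x_3 -> (x_1 || x_2) = 3/4 -> 3/4 = 1
!(x_3 -> x_1) <-> (!x_3 -> (x_1 || x_2)) = 0 <-> 1 = 0
(!x_3 <-> x_3) <-> (!(x_3 -> x_1) <-> (!x_3 -> (x_1 || x_2))) = 1/2 <-> 0 = 1/2
(!!(x_2 <-> x_1) <-> (x_3 -> x_2)) || ((!x_3 <-> x_3) <-> (!(x_3 -> x_1) <-> (!x_3 -> (x_1 || x_2)))) = 1/2 || 1/2 = 1/2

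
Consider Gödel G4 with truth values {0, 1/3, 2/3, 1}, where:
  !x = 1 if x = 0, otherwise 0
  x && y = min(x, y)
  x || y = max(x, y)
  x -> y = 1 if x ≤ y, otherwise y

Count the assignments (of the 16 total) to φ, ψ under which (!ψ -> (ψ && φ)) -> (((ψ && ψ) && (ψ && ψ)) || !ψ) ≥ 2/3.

φ = 0, ψ = 0 ↦ 1  ≥
φ = 0, ψ = 1/3 ↦ 1/3  <
φ = 0, ψ = 2/3 ↦ 2/3  ≥
φ = 0, ψ = 1 ↦ 1  ≥
φ = 1/3, ψ = 0 ↦ 1  ≥
φ = 1/3, ψ = 1/3 ↦ 1/3  <
φ = 1/3, ψ = 2/3 ↦ 2/3  ≥
φ = 1/3, ψ = 1 ↦ 1  ≥
φ = 2/3, ψ = 0 ↦ 1  ≥
φ = 2/3, ψ = 1/3 ↦ 1/3  <
φ = 2/3, ψ = 2/3 ↦ 2/3  ≥
φ = 2/3, ψ = 1 ↦ 1  ≥
φ = 1, ψ = 0 ↦ 1  ≥
φ = 1, ψ = 1/3 ↦ 1/3  <
φ = 1, ψ = 2/3 ↦ 2/3  ≥
φ = 1, ψ = 1 ↦ 1  ≥
So 12 of the 16 assignments meet the threshold.

12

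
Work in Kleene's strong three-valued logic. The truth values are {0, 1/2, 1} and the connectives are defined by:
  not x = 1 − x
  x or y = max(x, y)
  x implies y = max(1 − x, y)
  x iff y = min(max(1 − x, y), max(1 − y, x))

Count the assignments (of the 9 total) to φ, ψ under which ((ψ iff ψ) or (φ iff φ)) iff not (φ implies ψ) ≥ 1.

φ = 0, ψ = 0 ↦ 0  <
φ = 0, ψ = 1/2 ↦ 0  <
φ = 0, ψ = 1 ↦ 0  <
φ = 1/2, ψ = 0 ↦ 1/2  <
φ = 1/2, ψ = 1/2 ↦ 1/2  <
φ = 1/2, ψ = 1 ↦ 0  <
φ = 1, ψ = 0 ↦ 1  ≥
φ = 1, ψ = 1/2 ↦ 1/2  <
φ = 1, ψ = 1 ↦ 0  <
So 1 of the 9 assignments meets the threshold.

1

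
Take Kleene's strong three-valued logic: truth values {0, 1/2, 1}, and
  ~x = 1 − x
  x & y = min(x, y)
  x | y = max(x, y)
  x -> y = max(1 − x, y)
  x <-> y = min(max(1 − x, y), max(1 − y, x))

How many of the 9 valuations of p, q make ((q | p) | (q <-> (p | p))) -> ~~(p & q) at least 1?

p = 0, q = 0 ↦ 0  <
p = 0, q = 1/2 ↦ 1/2  <
p = 0, q = 1 ↦ 0  <
p = 1/2, q = 0 ↦ 1/2  <
p = 1/2, q = 1/2 ↦ 1/2  <
p = 1/2, q = 1 ↦ 1/2  <
p = 1, q = 0 ↦ 0  <
p = 1, q = 1/2 ↦ 1/2  <
p = 1, q = 1 ↦ 1  ≥
So 1 of the 9 assignments meets the threshold.

1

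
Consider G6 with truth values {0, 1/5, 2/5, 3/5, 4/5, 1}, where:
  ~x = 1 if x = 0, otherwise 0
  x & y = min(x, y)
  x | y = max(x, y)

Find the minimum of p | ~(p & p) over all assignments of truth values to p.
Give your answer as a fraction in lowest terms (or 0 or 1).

Take p = 1/5:
p & p = 1/5 & 1/5 = 1/5
~(p & p) = ~1/5 = 0
p | ~(p & p) = 1/5 | 0 = 1/5
No assignment yields a value below 1/5, so this is the minimum.

1/5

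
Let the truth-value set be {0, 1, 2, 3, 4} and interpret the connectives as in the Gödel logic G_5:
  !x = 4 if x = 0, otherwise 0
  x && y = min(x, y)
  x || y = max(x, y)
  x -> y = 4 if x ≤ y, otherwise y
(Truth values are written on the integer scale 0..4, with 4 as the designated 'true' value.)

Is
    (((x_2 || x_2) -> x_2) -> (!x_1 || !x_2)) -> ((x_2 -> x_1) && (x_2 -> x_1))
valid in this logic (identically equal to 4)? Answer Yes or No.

Counterexample: take x_1 = 0, x_2 = 1.
x_2 || x_2 = 1 || 1 = 1
(x_2 || x_2) -> x_2 = 1 -> 1 = 4
!x_1 = !0 = 4
!x_2 = !1 = 0
!x_1 || !x_2 = 4 || 0 = 4
((x_2 || x_2) -> x_2) -> (!x_1 || !x_2) = 4 -> 4 = 4
x_2 -> x_1 = 1 -> 0 = 0
x_2 -> x_1 = 1 -> 0 = 0
(x_2 -> x_1) && (x_2 -> x_1) = 0 && 0 = 0
(((x_2 || x_2) -> x_2) -> (!x_1 || !x_2)) -> ((x_2 -> x_1) && (x_2 -> x_1)) = 4 -> 0 = 0
This gives 0 ≠ 4.

No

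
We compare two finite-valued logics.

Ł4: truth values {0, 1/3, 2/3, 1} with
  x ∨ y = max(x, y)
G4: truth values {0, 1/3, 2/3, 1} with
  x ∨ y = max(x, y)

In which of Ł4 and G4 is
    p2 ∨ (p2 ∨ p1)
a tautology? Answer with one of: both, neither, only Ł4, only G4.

neither

In Ł4: at p1 = 0, p2 = 0 the value is 0 — not a tautology.
In G4: at p1 = 0, p2 = 0 the value is 0 — not a tautology.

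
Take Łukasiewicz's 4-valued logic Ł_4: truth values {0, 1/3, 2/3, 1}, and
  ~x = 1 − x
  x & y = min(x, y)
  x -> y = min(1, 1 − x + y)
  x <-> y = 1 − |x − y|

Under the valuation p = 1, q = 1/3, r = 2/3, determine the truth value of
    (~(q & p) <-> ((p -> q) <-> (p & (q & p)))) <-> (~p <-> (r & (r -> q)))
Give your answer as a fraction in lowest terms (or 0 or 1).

2/3

q & p = 1/3 & 1 = 1/3
~(q & p) = ~1/3 = 2/3
p -> q = 1 -> 1/3 = 1/3
q & p = 1/3 & 1 = 1/3
p & (q & p) = 1 & 1/3 = 1/3
(p -> q) <-> (p & (q & p)) = 1/3 <-> 1/3 = 1
~(q & p) <-> ((p -> q) <-> (p & (q & p))) = 2/3 <-> 1 = 2/3
~p = ~1 = 0
r -> q = 2/3 -> 1/3 = 2/3
r & (r -> q) = 2/3 & 2/3 = 2/3
~p <-> (r & (r -> q)) = 0 <-> 2/3 = 1/3
(~(q & p) <-> ((p -> q) <-> (p & (q & p)))) <-> (~p <-> (r & (r -> q))) = 2/3 <-> 1/3 = 2/3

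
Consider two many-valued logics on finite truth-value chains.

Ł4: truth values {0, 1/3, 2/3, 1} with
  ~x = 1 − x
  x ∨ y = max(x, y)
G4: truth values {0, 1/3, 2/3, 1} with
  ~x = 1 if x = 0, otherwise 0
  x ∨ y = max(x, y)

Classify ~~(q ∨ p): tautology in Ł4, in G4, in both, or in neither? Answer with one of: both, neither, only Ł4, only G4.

In Ł4: at p = 0, q = 0 the value is 0 — not a tautology.
In G4: at p = 0, q = 0 the value is 0 — not a tautology.

neither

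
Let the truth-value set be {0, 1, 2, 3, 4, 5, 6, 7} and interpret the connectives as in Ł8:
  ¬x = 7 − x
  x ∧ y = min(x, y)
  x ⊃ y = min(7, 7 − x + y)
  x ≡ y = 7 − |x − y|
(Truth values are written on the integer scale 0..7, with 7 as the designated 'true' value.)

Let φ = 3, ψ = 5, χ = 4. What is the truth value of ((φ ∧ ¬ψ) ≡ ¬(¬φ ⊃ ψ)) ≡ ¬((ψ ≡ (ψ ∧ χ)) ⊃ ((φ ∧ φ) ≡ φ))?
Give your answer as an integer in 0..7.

2

¬ψ = ¬5 = 2
φ ∧ ¬ψ = 3 ∧ 2 = 2
¬φ = ¬3 = 4
¬φ ⊃ ψ = 4 ⊃ 5 = 7
¬(¬φ ⊃ ψ) = ¬7 = 0
(φ ∧ ¬ψ) ≡ ¬(¬φ ⊃ ψ) = 2 ≡ 0 = 5
ψ ∧ χ = 5 ∧ 4 = 4
ψ ≡ (ψ ∧ χ) = 5 ≡ 4 = 6
φ ∧ φ = 3 ∧ 3 = 3
(φ ∧ φ) ≡ φ = 3 ≡ 3 = 7
(ψ ≡ (ψ ∧ χ)) ⊃ ((φ ∧ φ) ≡ φ) = 6 ⊃ 7 = 7
¬((ψ ≡ (ψ ∧ χ)) ⊃ ((φ ∧ φ) ≡ φ)) = ¬7 = 0
((φ ∧ ¬ψ) ≡ ¬(¬φ ⊃ ψ)) ≡ ¬((ψ ≡ (ψ ∧ χ)) ⊃ ((φ ∧ φ) ≡ φ)) = 5 ≡ 0 = 2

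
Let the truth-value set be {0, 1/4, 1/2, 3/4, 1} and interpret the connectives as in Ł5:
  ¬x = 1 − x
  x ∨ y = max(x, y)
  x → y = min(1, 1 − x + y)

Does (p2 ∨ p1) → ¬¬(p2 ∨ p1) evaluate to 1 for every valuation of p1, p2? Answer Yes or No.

At p1 = 1/2, p2 = 0, for instance:
p2 ∨ p1 = 0 ∨ 1/2 = 1/2
¬(p2 ∨ p1) = ¬1/2 = 1/2
¬¬(p2 ∨ p1) = ¬1/2 = 1/2
(p2 ∨ p1) → ¬¬(p2 ∨ p1) = 1/2 → 1/2 = 1
and checking the remaining 24 assignments likewise gives ≥ 1 in every case.

Yes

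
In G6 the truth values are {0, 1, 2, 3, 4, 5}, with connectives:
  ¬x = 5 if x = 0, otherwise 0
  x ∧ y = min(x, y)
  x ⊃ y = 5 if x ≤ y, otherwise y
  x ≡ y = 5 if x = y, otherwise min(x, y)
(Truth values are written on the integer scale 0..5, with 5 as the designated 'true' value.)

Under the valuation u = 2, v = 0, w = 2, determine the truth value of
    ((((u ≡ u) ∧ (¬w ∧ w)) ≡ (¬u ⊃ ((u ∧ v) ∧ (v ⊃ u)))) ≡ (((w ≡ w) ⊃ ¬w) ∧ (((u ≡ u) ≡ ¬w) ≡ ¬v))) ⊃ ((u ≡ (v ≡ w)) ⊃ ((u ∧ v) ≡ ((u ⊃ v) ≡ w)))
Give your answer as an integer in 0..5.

5

u ≡ u = 2 ≡ 2 = 5
¬w = ¬2 = 0
¬w ∧ w = 0 ∧ 2 = 0
(u ≡ u) ∧ (¬w ∧ w) = 5 ∧ 0 = 0
¬u = ¬2 = 0
u ∧ v = 2 ∧ 0 = 0
v ⊃ u = 0 ⊃ 2 = 5
(u ∧ v) ∧ (v ⊃ u) = 0 ∧ 5 = 0
¬u ⊃ ((u ∧ v) ∧ (v ⊃ u)) = 0 ⊃ 0 = 5
((u ≡ u) ∧ (¬w ∧ w)) ≡ (¬u ⊃ ((u ∧ v) ∧ (v ⊃ u))) = 0 ≡ 5 = 0
w ≡ w = 2 ≡ 2 = 5
¬w = ¬2 = 0
(w ≡ w) ⊃ ¬w = 5 ⊃ 0 = 0
u ≡ u = 2 ≡ 2 = 5
¬w = ¬2 = 0
(u ≡ u) ≡ ¬w = 5 ≡ 0 = 0
¬v = ¬0 = 5
((u ≡ u) ≡ ¬w) ≡ ¬v = 0 ≡ 5 = 0
((w ≡ w) ⊃ ¬w) ∧ (((u ≡ u) ≡ ¬w) ≡ ¬v) = 0 ∧ 0 = 0
(((u ≡ u) ∧ (¬w ∧ w)) ≡ (¬u ⊃ ((u ∧ v) ∧ (v ⊃ u)))) ≡ (((w ≡ w) ⊃ ¬w) ∧ (((u ≡ u) ≡ ¬w) ≡ ¬v)) = 0 ≡ 0 = 5
v ≡ w = 0 ≡ 2 = 0
u ≡ (v ≡ w) = 2 ≡ 0 = 0
u ∧ v = 2 ∧ 0 = 0
u ⊃ v = 2 ⊃ 0 = 0
(u ⊃ v) ≡ w = 0 ≡ 2 = 0
(u ∧ v) ≡ ((u ⊃ v) ≡ w) = 0 ≡ 0 = 5
(u ≡ (v ≡ w)) ⊃ ((u ∧ v) ≡ ((u ⊃ v) ≡ w)) = 0 ⊃ 5 = 5
((((u ≡ u) ∧ (¬w ∧ w)) ≡ (¬u ⊃ ((u ∧ v) ∧ (v ⊃ u)))) ≡ (((w ≡ w) ⊃ ¬w) ∧ (((u ≡ u) ≡ ¬w) ≡ ¬v))) ⊃ ((u ≡ (v ≡ w)) ⊃ ((u ∧ v) ≡ ((u ⊃ v) ≡ w))) = 5 ⊃ 5 = 5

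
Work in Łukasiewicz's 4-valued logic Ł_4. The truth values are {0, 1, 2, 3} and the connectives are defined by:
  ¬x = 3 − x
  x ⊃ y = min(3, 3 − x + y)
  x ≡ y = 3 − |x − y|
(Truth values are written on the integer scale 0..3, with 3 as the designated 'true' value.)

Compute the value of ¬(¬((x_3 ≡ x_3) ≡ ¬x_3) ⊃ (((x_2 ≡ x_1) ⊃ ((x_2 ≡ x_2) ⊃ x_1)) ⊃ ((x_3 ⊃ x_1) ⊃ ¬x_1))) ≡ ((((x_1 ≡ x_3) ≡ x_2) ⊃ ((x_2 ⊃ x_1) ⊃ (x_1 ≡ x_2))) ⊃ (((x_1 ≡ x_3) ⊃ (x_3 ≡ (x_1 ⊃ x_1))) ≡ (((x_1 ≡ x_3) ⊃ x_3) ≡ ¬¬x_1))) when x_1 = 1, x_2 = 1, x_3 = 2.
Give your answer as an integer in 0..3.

x_3 ≡ x_3 = 2 ≡ 2 = 3
¬x_3 = ¬2 = 1
(x_3 ≡ x_3) ≡ ¬x_3 = 3 ≡ 1 = 1
¬((x_3 ≡ x_3) ≡ ¬x_3) = ¬1 = 2
x_2 ≡ x_1 = 1 ≡ 1 = 3
x_2 ≡ x_2 = 1 ≡ 1 = 3
(x_2 ≡ x_2) ⊃ x_1 = 3 ⊃ 1 = 1
(x_2 ≡ x_1) ⊃ ((x_2 ≡ x_2) ⊃ x_1) = 3 ⊃ 1 = 1
x_3 ⊃ x_1 = 2 ⊃ 1 = 2
¬x_1 = ¬1 = 2
(x_3 ⊃ x_1) ⊃ ¬x_1 = 2 ⊃ 2 = 3
((x_2 ≡ x_1) ⊃ ((x_2 ≡ x_2) ⊃ x_1)) ⊃ ((x_3 ⊃ x_1) ⊃ ¬x_1) = 1 ⊃ 3 = 3
¬((x_3 ≡ x_3) ≡ ¬x_3) ⊃ (((x_2 ≡ x_1) ⊃ ((x_2 ≡ x_2) ⊃ x_1)) ⊃ ((x_3 ⊃ x_1) ⊃ ¬x_1)) = 2 ⊃ 3 = 3
¬(¬((x_3 ≡ x_3) ≡ ¬x_3) ⊃ (((x_2 ≡ x_1) ⊃ ((x_2 ≡ x_2) ⊃ x_1)) ⊃ ((x_3 ⊃ x_1) ⊃ ¬x_1))) = ¬3 = 0
x_1 ≡ x_3 = 1 ≡ 2 = 2
(x_1 ≡ x_3) ≡ x_2 = 2 ≡ 1 = 2
x_2 ⊃ x_1 = 1 ⊃ 1 = 3
x_1 ≡ x_2 = 1 ≡ 1 = 3
(x_2 ⊃ x_1) ⊃ (x_1 ≡ x_2) = 3 ⊃ 3 = 3
((x_1 ≡ x_3) ≡ x_2) ⊃ ((x_2 ⊃ x_1) ⊃ (x_1 ≡ x_2)) = 2 ⊃ 3 = 3
x_1 ≡ x_3 = 1 ≡ 2 = 2
x_1 ⊃ x_1 = 1 ⊃ 1 = 3
x_3 ≡ (x_1 ⊃ x_1) = 2 ≡ 3 = 2
(x_1 ≡ x_3) ⊃ (x_3 ≡ (x_1 ⊃ x_1)) = 2 ⊃ 2 = 3
x_1 ≡ x_3 = 1 ≡ 2 = 2
(x_1 ≡ x_3) ⊃ x_3 = 2 ⊃ 2 = 3
¬x_1 = ¬1 = 2
¬¬x_1 = ¬2 = 1
((x_1 ≡ x_3) ⊃ x_3) ≡ ¬¬x_1 = 3 ≡ 1 = 1
((x_1 ≡ x_3) ⊃ (x_3 ≡ (x_1 ⊃ x_1))) ≡ (((x_1 ≡ x_3) ⊃ x_3) ≡ ¬¬x_1) = 3 ≡ 1 = 1
(((x_1 ≡ x_3) ≡ x_2) ⊃ ((x_2 ⊃ x_1) ⊃ (x_1 ≡ x_2))) ⊃ (((x_1 ≡ x_3) ⊃ (x_3 ≡ (x_1 ⊃ x_1))) ≡ (((x_1 ≡ x_3) ⊃ x_3) ≡ ¬¬x_1)) = 3 ⊃ 1 = 1
¬(¬((x_3 ≡ x_3) ≡ ¬x_3) ⊃ (((x_2 ≡ x_1) ⊃ ((x_2 ≡ x_2) ⊃ x_1)) ⊃ ((x_3 ⊃ x_1) ⊃ ¬x_1))) ≡ ((((x_1 ≡ x_3) ≡ x_2) ⊃ ((x_2 ⊃ x_1) ⊃ (x_1 ≡ x_2))) ⊃ (((x_1 ≡ x_3) ⊃ (x_3 ≡ (x_1 ⊃ x_1))) ≡ (((x_1 ≡ x_3) ⊃ x_3) ≡ ¬¬x_1))) = 0 ≡ 1 = 2

2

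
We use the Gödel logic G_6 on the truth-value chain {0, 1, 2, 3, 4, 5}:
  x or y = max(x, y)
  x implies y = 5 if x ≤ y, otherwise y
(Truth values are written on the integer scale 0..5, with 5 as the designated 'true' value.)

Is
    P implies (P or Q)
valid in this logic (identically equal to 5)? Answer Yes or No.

At P = 2, Q = 3, for instance:
P or Q = 2 or 3 = 3
P implies (P or Q) = 2 implies 3 = 5
and checking the remaining 35 assignments likewise gives ≥ 5 in every case.

Yes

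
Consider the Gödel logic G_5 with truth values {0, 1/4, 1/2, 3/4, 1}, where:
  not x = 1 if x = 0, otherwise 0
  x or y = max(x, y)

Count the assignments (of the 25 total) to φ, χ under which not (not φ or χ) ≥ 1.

4

value 1: 4 assignments (counts)
value 0: 21 assignments
So 4 of the 25 assignments meet the threshold.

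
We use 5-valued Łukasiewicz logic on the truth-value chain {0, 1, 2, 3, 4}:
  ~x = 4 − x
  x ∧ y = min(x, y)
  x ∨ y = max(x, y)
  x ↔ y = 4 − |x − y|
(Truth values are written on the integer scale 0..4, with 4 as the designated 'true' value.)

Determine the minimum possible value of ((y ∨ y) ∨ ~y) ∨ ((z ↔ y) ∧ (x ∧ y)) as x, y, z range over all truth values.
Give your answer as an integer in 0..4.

Take x = 0, y = 2, z = 0:
y ∨ y = 2 ∨ 2 = 2
~y = ~2 = 2
(y ∨ y) ∨ ~y = 2 ∨ 2 = 2
z ↔ y = 0 ↔ 2 = 2
x ∧ y = 0 ∧ 2 = 0
(z ↔ y) ∧ (x ∧ y) = 2 ∧ 0 = 0
((y ∨ y) ∨ ~y) ∨ ((z ↔ y) ∧ (x ∧ y)) = 2 ∨ 0 = 2
No assignment yields a value below 2, so this is the minimum.

2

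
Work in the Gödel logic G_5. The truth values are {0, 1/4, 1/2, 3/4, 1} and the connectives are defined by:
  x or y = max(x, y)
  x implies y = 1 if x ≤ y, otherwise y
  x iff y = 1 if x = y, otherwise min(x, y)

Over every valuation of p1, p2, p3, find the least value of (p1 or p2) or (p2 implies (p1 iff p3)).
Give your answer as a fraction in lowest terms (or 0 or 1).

1/4

Take p1 = 0, p2 = 1/4, p3 = 1/4:
p1 or p2 = 0 or 1/4 = 1/4
p1 iff p3 = 0 iff 1/4 = 0
p2 implies (p1 iff p3) = 1/4 implies 0 = 0
(p1 or p2) or (p2 implies (p1 iff p3)) = 1/4 or 0 = 1/4
No assignment yields a value below 1/4, so this is the minimum.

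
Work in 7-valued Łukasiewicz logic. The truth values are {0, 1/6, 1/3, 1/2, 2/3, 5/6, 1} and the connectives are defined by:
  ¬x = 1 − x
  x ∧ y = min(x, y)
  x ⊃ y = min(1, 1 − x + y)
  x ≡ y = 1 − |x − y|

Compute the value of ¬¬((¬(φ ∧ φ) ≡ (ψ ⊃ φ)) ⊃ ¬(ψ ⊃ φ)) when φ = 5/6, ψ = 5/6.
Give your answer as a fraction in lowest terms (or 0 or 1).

φ ∧ φ = 5/6 ∧ 5/6 = 5/6
¬(φ ∧ φ) = ¬5/6 = 1/6
ψ ⊃ φ = 5/6 ⊃ 5/6 = 1
¬(φ ∧ φ) ≡ (ψ ⊃ φ) = 1/6 ≡ 1 = 1/6
ψ ⊃ φ = 5/6 ⊃ 5/6 = 1
¬(ψ ⊃ φ) = ¬1 = 0
(¬(φ ∧ φ) ≡ (ψ ⊃ φ)) ⊃ ¬(ψ ⊃ φ) = 1/6 ⊃ 0 = 5/6
¬((¬(φ ∧ φ) ≡ (ψ ⊃ φ)) ⊃ ¬(ψ ⊃ φ)) = ¬5/6 = 1/6
¬¬((¬(φ ∧ φ) ≡ (ψ ⊃ φ)) ⊃ ¬(ψ ⊃ φ)) = ¬1/6 = 5/6

5/6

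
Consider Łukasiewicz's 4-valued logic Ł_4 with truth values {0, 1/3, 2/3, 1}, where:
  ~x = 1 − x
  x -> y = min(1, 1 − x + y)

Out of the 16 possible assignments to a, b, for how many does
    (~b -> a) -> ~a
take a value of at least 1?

6

a = 0, b = 0 ↦ 1  ≥
a = 0, b = 1/3 ↦ 1  ≥
a = 0, b = 2/3 ↦ 1  ≥
a = 0, b = 1 ↦ 1  ≥
a = 1/3, b = 0 ↦ 1  ≥
a = 1/3, b = 1/3 ↦ 1  ≥
a = 1/3, b = 2/3 ↦ 2/3  <
a = 1/3, b = 1 ↦ 2/3  <
a = 2/3, b = 0 ↦ 2/3  <
a = 2/3, b = 1/3 ↦ 1/3  <
a = 2/3, b = 2/3 ↦ 1/3  <
a = 2/3, b = 1 ↦ 1/3  <
a = 1, b = 0 ↦ 0  <
a = 1, b = 1/3 ↦ 0  <
a = 1, b = 2/3 ↦ 0  <
a = 1, b = 1 ↦ 0  <
So 6 of the 16 assignments meet the threshold.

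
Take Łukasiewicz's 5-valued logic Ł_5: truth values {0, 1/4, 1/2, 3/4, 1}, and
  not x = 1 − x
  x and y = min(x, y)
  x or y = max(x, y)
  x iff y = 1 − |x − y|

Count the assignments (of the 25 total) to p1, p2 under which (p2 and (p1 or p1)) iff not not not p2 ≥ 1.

5

value 1: 5 assignments (counts)
value 3/4: 4 assignments
value 1/2: 8 assignments
value 1/4: 2 assignments
value 0: 6 assignments
So 5 of the 25 assignments meet the threshold.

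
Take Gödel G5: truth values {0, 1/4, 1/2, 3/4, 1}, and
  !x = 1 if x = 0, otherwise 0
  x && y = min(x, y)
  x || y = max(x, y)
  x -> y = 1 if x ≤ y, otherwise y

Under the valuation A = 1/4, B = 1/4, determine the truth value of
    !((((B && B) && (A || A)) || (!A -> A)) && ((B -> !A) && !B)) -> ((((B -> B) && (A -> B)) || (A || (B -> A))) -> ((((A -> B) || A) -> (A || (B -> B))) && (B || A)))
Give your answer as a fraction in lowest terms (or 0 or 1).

1/4

B && B = 1/4 && 1/4 = 1/4
A || A = 1/4 || 1/4 = 1/4
(B && B) && (A || A) = 1/4 && 1/4 = 1/4
!A = !1/4 = 0
!A -> A = 0 -> 1/4 = 1
((B && B) && (A || A)) || (!A -> A) = 1/4 || 1 = 1
!A = !1/4 = 0
B -> !A = 1/4 -> 0 = 0
!B = !1/4 = 0
(B -> !A) && !B = 0 && 0 = 0
(((B && B) && (A || A)) || (!A -> A)) && ((B -> !A) && !B) = 1 && 0 = 0
!((((B && B) && (A || A)) || (!A -> A)) && ((B -> !A) && !B)) = !0 = 1
B -> B = 1/4 -> 1/4 = 1
A -> B = 1/4 -> 1/4 = 1
(B -> B) && (A -> B) = 1 && 1 = 1
B -> A = 1/4 -> 1/4 = 1
A || (B -> A) = 1/4 || 1 = 1
((B -> B) && (A -> B)) || (A || (B -> A)) = 1 || 1 = 1
A -> B = 1/4 -> 1/4 = 1
(A -> B) || A = 1 || 1/4 = 1
B -> B = 1/4 -> 1/4 = 1
A || (B -> B) = 1/4 || 1 = 1
((A -> B) || A) -> (A || (B -> B)) = 1 -> 1 = 1
B || A = 1/4 || 1/4 = 1/4
(((A -> B) || A) -> (A || (B -> B))) && (B || A) = 1 && 1/4 = 1/4
(((B -> B) && (A -> B)) || (A || (B -> A))) -> ((((A -> B) || A) -> (A || (B -> B))) && (B || A)) = 1 -> 1/4 = 1/4
!((((B && B) && (A || A)) || (!A -> A)) && ((B -> !A) && !B)) -> ((((B -> B) && (A -> B)) || (A || (B -> A))) -> ((((A -> B) || A) -> (A || (B -> B))) && (B || A))) = 1 -> 1/4 = 1/4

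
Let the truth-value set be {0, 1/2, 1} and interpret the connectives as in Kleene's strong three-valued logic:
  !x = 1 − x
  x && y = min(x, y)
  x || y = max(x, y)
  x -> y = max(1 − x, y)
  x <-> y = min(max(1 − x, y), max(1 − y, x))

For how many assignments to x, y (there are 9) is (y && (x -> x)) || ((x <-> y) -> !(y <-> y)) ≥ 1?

3

x = 0, y = 0 ↦ 0  <
x = 0, y = 1/2 ↦ 1/2  <
x = 0, y = 1 ↦ 1  ≥
x = 1/2, y = 0 ↦ 1/2  <
x = 1/2, y = 1/2 ↦ 1/2  <
x = 1/2, y = 1 ↦ 1/2  <
x = 1, y = 0 ↦ 1  ≥
x = 1, y = 1/2 ↦ 1/2  <
x = 1, y = 1 ↦ 1  ≥
So 3 of the 9 assignments meet the threshold.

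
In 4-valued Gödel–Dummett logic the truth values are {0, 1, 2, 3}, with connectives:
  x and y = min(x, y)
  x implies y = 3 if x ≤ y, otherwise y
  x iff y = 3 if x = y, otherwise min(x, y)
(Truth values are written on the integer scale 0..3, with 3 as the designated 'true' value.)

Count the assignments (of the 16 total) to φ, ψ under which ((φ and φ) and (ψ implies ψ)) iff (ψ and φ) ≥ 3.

φ = 0, ψ = 0 ↦ 3  ≥
φ = 0, ψ = 1 ↦ 3  ≥
φ = 0, ψ = 2 ↦ 3  ≥
φ = 0, ψ = 3 ↦ 3  ≥
φ = 1, ψ = 0 ↦ 0  <
φ = 1, ψ = 1 ↦ 3  ≥
φ = 1, ψ = 2 ↦ 3  ≥
φ = 1, ψ = 3 ↦ 3  ≥
φ = 2, ψ = 0 ↦ 0  <
φ = 2, ψ = 1 ↦ 1  <
φ = 2, ψ = 2 ↦ 3  ≥
φ = 2, ψ = 3 ↦ 3  ≥
φ = 3, ψ = 0 ↦ 0  <
φ = 3, ψ = 1 ↦ 1  <
φ = 3, ψ = 2 ↦ 2  <
φ = 3, ψ = 3 ↦ 3  ≥
So 10 of the 16 assignments meet the threshold.

10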